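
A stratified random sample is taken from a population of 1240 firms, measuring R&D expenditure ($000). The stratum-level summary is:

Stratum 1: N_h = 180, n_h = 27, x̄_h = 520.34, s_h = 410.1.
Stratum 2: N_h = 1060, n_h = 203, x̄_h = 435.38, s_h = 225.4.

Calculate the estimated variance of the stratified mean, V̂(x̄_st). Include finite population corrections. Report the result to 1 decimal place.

V̂(x̄_st) = Σ W_h² (1 − n_h/N_h) s_h²/n_h, with W_h = N_h/N and N = 1240:
  stratum 1: (180/1240)²·(1 − 27/180)·410.1²/27 = 111.567
  stratum 2: (1060/1240)²·(1 − 203/1060)·225.4²/203 = 147.861
V̂(x̄_st) = 259.429

V̂(x̄_st) ≈ 259.4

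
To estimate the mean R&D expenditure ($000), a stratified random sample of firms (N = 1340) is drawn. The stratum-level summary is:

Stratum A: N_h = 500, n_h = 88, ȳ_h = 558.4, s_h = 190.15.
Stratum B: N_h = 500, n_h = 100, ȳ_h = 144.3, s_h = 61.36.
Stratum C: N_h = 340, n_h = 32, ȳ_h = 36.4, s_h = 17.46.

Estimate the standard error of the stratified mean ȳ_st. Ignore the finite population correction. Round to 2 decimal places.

V̂(ȳ_st) = Σ W_h² s_h²/n_h, with W_h = N_h/N and N = 1340:
  stratum A: (500/1340)²·190.15²/88 = 57.2058
  stratum B: (500/1340)²·61.36²/100 = 5.24205
  stratum C: (340/1340)²·17.46²/32 = 0.613319
V̂(ȳ_st) = 63.0612
SE(ȳ_st) = √63.0612 = 7.94111

SE(ȳ_st) ≈ 7.94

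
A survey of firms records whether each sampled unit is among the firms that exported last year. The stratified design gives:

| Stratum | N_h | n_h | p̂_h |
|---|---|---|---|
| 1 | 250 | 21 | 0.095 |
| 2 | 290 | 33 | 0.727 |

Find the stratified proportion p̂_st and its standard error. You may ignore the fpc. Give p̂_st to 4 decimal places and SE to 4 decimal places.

p̂_st ≈ 0.4344, SE ≈ 0.0521

N = 540; stratum weights W_h = N_h/N.
p̂_st = Σ W_h p̂_h = (250·0.095 + 290·0.727)/540 = 0.43441
V̂(p̂_st) = Σ W_h² p̂_h(1−p̂_h)/(n_h−1):
  stratum 1: (250/540)²·0.095·0.905/20 = 0.000921371
  stratum 2: (290/540)²·0.727·0.273/32 = 0.00178877
V̂(p̂_st) = 0.00271015; SE = √V̂ = 0.0520591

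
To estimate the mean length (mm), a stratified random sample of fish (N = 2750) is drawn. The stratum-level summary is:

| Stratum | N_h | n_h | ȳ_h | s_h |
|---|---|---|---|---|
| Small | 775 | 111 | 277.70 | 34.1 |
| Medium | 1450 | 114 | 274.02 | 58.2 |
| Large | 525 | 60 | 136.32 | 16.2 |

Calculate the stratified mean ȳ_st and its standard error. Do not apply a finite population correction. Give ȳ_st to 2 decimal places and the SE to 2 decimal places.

ȳ_st ≈ 248.77, SE ≈ 3.04

ȳ_st = Σ W_h ȳ_h = (775·277.70 + 1450·274.02 + 525·136.32)/2750 = 248.76891
V̂(ȳ_st) = Σ W_h² s_h²/n_h, with W_h = N_h/N and N = 2750:
  stratum Small: (775/2750)²·34.1²/111 = 0.832001
  stratum Medium: (1450/2750)²·58.2²/114 = 8.2606
  stratum Large: (525/2750)²·16.2²/60 = 0.159416
V̂(ȳ_st) = 9.25202
SE(ȳ_st) = √9.25202 = 3.04171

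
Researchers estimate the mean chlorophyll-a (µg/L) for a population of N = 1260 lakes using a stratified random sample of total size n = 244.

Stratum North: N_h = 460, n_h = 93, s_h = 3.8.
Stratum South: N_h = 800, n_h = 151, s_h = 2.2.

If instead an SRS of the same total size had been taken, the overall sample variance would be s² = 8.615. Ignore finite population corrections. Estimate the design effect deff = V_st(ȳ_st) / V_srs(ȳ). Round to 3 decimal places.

deff ≈ 0.952

V̂(ȳ_st) = Σ W_h² s_h²/n_h, with W_h = N_h/N and N = 1260:
  stratum North: (460/1260)²·3.8²/93 = 0.0206947
  stratum South: (800/1260)²·2.2²/151 = 0.0129213
V_st = 0.033616
V_srs = s²/n = 8.615/244 = 0.0353074
deff = V_st / V_srs = 0.033616/0.0353074 = 0.9521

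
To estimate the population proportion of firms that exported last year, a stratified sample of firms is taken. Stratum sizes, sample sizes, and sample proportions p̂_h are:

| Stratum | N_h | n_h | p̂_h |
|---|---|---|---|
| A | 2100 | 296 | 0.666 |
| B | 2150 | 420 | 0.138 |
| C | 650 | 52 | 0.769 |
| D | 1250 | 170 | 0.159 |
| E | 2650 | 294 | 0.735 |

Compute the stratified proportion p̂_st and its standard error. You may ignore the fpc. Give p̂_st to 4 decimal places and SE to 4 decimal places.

N = 8800; stratum weights W_h = N_h/N.
p̂_st = Σ W_h p̂_h = (2100·0.666 + 2150·0.138 + 650·0.769 + 1250·0.159 + 2650·0.735)/8800 = 0.49337
V̂(p̂_st) = Σ W_h² p̂_h(1−p̂_h)/(n_h−1):
  stratum A: (2100/8800)²·0.666·0.334/295 = 4.2941e-05
  stratum B: (2150/8800)²·0.138·0.862/419 = 1.69467e-05
  stratum C: (650/8800)²·0.769·0.231/51 = 1.90033e-05
  stratum D: (1250/8800)²·0.159·0.841/169 = 1.59647e-05
  stratum E: (2650/8800)²·0.735·0.265/293 = 6.02826e-05
V̂(p̂_st) = 0.000155138; SE = √V̂ = 0.0124555

p̂_st ≈ 0.4934, SE ≈ 0.0125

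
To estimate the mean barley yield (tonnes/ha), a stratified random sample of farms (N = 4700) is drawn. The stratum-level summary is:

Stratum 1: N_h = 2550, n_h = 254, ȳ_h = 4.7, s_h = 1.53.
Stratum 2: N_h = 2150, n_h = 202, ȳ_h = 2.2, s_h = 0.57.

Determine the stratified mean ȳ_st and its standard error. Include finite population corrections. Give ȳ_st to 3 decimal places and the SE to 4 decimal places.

ȳ_st ≈ 3.556, SE ≈ 0.0524

ȳ_st = Σ W_h ȳ_h = (2550·4.7 + 2150·2.2)/4700 = 3.55638
V̂(ȳ_st) = Σ W_h² (1 − n_h/N_h) s_h²/n_h, with W_h = N_h/N and N = 4700:
  stratum 1: (2550/4700)²·(1 − 254/2550)·1.53²/254 = 0.00244267
  stratum 2: (2150/4700)²·(1 − 202/2150)·0.57²/202 = 0.000304951
V̂(ȳ_st) = 0.00274762
SE(ȳ_st) = √0.00274762 = 0.0524178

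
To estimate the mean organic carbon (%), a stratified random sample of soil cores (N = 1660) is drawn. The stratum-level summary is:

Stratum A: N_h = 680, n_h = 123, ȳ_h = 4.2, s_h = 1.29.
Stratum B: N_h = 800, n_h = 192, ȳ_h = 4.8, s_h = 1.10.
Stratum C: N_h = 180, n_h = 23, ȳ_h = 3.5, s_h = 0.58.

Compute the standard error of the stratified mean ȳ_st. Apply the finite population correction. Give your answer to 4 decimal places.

SE(ȳ_st) ≈ 0.0559

V̂(ȳ_st) = Σ W_h² (1 − n_h/N_h) s_h²/n_h, with W_h = N_h/N and N = 1660:
  stratum A: (680/1660)²·(1 − 123/680)·1.29²/123 = 0.00185961
  stratum B: (800/1660)²·(1 − 192/800)·1.10²/192 = 0.0011124
  stratum C: (180/1660)²·(1 − 23/180)·0.58²/23 = 0.000149998
V̂(ȳ_st) = 0.00312201
SE(ȳ_st) = √0.00312201 = 0.055875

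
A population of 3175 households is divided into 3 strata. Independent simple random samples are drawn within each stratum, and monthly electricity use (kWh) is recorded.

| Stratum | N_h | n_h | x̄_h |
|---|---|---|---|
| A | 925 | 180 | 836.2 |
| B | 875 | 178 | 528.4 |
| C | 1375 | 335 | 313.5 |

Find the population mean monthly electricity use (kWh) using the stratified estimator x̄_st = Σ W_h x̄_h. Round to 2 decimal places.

x̄_st ≈ 525.01

N = Σ N_h = 3175. Stratum weights W_h = N_h/N.
x̄_st = (925·836.2 + 875·528.4 + 1375·313.5) / 3175 = 525.0071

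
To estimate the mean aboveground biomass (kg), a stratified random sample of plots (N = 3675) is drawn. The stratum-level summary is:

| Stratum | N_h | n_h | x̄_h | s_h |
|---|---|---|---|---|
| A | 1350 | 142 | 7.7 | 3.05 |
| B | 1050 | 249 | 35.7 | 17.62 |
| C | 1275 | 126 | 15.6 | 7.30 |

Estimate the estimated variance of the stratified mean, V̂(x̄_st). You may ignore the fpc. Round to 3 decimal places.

V̂(x̄_st) = Σ W_h² s_h²/n_h, with W_h = N_h/N and N = 3675:
  stratum A: (1350/3675)²·3.05²/142 = 0.00884024
  stratum B: (1050/3675)²·17.62²/249 = 0.101783
  stratum C: (1275/3675)²·7.30²/126 = 0.0509074
V̂(x̄_st) = 0.161531

V̂(x̄_st) ≈ 0.162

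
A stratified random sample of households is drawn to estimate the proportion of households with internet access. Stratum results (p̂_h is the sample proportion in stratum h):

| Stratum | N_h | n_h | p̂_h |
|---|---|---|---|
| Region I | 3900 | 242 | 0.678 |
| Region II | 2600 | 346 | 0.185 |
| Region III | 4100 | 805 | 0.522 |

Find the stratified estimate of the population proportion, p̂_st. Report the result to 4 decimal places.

N = 10600; stratum weights W_h = N_h/N.
p̂_st = Σ W_h p̂_h = (3900·0.678 + 2600·0.185 + 4100·0.522)/10600 = 0.49674

p̂_st ≈ 0.4967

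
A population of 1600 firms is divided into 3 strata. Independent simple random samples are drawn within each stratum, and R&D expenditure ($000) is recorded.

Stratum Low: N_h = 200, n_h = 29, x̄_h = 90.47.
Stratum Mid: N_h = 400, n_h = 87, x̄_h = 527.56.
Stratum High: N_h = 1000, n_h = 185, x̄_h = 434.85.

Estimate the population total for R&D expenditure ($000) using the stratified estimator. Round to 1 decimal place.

τ̂_st ≈ 663968.0

τ̂_st = Σ N_h x̄_h = 200·90.47 + 400·527.56 + 1000·434.85 = 663968.0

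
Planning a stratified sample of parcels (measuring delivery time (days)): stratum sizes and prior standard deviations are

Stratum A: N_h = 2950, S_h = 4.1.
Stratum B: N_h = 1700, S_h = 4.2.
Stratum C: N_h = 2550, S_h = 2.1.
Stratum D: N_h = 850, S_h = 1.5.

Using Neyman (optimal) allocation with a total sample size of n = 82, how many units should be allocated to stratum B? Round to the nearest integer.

23

Neyman allocation: n_h = n · N_h S_h / Σ N_i S_i, with n = 82.
  stratum A: N_h·S_h = 2950·4.1 = 12095.00
  stratum B: N_h·S_h = 1700·4.2 = 7140.00
  stratum C: N_h·S_h = 2550·2.1 = 5355.00
  stratum D: N_h·S_h = 850·1.5 = 1275.00
Σ N_h S_h = 25865.00
n for stratum B = 82·7140.00/25865.00 = 22.636 → 23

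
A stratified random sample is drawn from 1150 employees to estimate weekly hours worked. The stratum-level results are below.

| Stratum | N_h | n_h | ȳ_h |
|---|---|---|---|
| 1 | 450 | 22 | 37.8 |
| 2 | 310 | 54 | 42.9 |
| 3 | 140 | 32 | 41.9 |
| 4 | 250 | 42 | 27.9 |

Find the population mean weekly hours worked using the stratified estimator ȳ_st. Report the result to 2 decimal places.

ȳ_st ≈ 37.52

N = Σ N_h = 1150. Stratum weights W_h = N_h/N.
ȳ_st = (450·37.8 + 310·42.9 + 140·41.9 + 250·27.9) / 1150 = 37.5217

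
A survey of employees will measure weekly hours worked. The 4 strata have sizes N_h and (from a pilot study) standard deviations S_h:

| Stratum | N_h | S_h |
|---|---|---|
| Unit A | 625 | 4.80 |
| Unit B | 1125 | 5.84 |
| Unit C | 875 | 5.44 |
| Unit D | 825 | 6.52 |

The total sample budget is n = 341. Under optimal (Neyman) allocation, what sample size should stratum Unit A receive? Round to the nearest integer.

Neyman allocation: n_h = n · N_h S_h / Σ N_i S_i, with n = 341.
  stratum Unit A: N_h·S_h = 625·4.80 = 3000.00
  stratum Unit B: N_h·S_h = 1125·5.84 = 6570.00
  stratum Unit C: N_h·S_h = 875·5.44 = 4760.00
  stratum Unit D: N_h·S_h = 825·6.52 = 5379.00
Σ N_h S_h = 19709.00
n for stratum Unit A = 341·3000.00/19709.00 = 51.905 → 52

52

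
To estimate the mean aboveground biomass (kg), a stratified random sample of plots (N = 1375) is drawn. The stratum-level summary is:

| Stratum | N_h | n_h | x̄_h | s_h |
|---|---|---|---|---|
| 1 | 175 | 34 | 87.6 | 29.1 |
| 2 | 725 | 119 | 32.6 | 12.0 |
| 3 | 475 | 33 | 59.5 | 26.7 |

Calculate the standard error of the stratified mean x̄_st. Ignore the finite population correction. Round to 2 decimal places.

V̂(x̄_st) = Σ W_h² s_h²/n_h, with W_h = N_h/N and N = 1375:
  stratum 1: (175/1375)²·29.1²/34 = 0.403439
  stratum 2: (725/1375)²·12.0²/119 = 0.336423
  stratum 3: (475/1375)²·26.7²/33 = 2.57804
V̂(x̄_st) = 3.31791
SE(x̄_st) = √3.31791 = 1.82151

SE(x̄_st) ≈ 1.82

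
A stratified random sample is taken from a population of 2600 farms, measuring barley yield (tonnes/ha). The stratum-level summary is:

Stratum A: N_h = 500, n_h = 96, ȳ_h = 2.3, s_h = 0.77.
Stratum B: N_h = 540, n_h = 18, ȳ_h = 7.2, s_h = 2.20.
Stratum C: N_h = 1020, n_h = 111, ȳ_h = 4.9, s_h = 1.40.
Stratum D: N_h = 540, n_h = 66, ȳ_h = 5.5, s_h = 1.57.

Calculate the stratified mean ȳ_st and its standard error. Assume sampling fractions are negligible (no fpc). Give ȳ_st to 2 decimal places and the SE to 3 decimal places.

ȳ_st = Σ W_h ȳ_h = (500·2.3 + 540·7.2 + 1020·4.9 + 540·5.5)/2600 = 5.00231
V̂(ȳ_st) = Σ W_h² s_h²/n_h, with W_h = N_h/N and N = 2600:
  stratum A: (500/2600)²·0.77²/96 = 0.000228404
  stratum B: (540/2600)²·2.20²/18 = 0.0115988
  stratum C: (1020/2600)²·1.40²/111 = 0.00271761
  stratum D: (540/2600)²·1.57²/66 = 0.001611
V̂(ȳ_st) = 0.0161558
SE(ȳ_st) = √0.0161558 = 0.127106

ȳ_st ≈ 5.00, SE ≈ 0.127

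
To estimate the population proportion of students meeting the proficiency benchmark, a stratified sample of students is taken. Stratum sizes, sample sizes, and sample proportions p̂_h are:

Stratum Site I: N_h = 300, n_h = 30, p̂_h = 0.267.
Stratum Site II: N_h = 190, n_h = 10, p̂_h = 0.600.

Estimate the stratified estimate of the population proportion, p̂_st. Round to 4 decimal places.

p̂_st ≈ 0.3961

N = 490; stratum weights W_h = N_h/N.
p̂_st = Σ W_h p̂_h = (300·0.267 + 190·0.600)/490 = 0.39612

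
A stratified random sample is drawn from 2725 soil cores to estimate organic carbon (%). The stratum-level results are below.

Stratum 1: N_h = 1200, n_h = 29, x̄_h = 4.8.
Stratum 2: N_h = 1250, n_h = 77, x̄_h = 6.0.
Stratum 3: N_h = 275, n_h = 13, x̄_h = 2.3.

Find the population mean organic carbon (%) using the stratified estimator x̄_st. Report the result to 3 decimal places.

x̄_st ≈ 5.098

N = Σ N_h = 2725. Stratum weights W_h = N_h/N.
x̄_st = (1200·4.8 + 1250·6.0 + 275·2.3) / 2725 = 5.09817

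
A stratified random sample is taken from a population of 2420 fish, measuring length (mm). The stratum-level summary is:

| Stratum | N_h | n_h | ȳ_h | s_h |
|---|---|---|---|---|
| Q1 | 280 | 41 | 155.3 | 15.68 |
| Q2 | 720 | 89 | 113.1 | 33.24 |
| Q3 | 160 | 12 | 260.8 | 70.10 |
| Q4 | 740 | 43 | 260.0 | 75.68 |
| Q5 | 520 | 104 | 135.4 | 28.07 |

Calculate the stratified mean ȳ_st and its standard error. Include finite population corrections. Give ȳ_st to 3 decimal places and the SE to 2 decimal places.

ȳ_st = Σ W_h ȳ_h = (280·155.3 + 720·113.1 + 160·260.8 + 740·260.0 + 520·135.4)/2420 = 177.45950
V̂(ȳ_st) = Σ W_h² (1 − n_h/N_h) s_h²/n_h, with W_h = N_h/N and N = 2420:
  stratum Q1: (280/2420)²·(1 − 41/280)·15.68²/41 = 0.0685225
  stratum Q2: (720/2420)²·(1 − 89/720)·33.24²/89 = 0.963082
  stratum Q3: (160/2420)²·(1 − 12/160)·70.10²/12 = 1.65579
  stratum Q4: (740/2420)²·(1 − 43/740)·75.68²/43 = 11.7308
  stratum Q5: (520/2420)²·(1 − 104/520)·28.07²/104 = 0.279845
V̂(ȳ_st) = 14.698
SE(ȳ_st) = √14.698 = 3.8338

ȳ_st ≈ 177.460, SE ≈ 3.83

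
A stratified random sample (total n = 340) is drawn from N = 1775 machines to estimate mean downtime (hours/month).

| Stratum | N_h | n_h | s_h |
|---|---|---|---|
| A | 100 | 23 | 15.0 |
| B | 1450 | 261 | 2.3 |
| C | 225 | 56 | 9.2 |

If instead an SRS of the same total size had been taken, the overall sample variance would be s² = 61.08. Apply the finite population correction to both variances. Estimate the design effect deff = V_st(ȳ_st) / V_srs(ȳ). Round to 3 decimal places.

deff ≈ 0.367

V̂(ȳ_st) = Σ W_h² (1 − n_h/N_h) s_h²/n_h, with W_h = N_h/N and N = 1775:
  stratum A: (100/1775)²·(1 − 23/100)·15.0²/23 = 0.0239083
  stratum B: (1450/1775)²·(1 − 261/1450)·2.3²/261 = 0.0110909
  stratum C: (225/1775)²·(1 − 56/225)·9.2²/56 = 0.0182415
V_st = 0.0532407
V_srs = (1 − 340/1775)·61.08/340 = 0.145236
deff = V_st / V_srs = 0.0532407/0.145236 = 0.3666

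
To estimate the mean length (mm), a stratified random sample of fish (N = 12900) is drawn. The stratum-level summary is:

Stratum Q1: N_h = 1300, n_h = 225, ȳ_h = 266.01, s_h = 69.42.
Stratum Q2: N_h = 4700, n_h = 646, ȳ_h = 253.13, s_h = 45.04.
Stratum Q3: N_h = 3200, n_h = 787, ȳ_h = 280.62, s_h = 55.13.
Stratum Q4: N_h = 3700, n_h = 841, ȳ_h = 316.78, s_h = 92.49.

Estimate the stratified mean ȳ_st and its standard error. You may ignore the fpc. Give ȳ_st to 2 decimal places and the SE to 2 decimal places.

ȳ_st ≈ 279.50, SE ≈ 1.31

ȳ_st = Σ W_h ȳ_h = (1300·266.01 + 4700·253.13 + 3200·280.62 + 3700·316.78)/12900 = 279.50341
V̂(ȳ_st) = Σ W_h² s_h²/n_h, with W_h = N_h/N and N = 12900:
  stratum Q1: (1300/12900)²·69.42²/225 = 0.217517
  stratum Q2: (4700/12900)²·45.04²/646 = 0.416851
  stratum Q3: (3200/12900)²·55.13²/787 = 0.237641
  stratum Q4: (3700/12900)²·92.49²/841 = 0.836792
V̂(ȳ_st) = 1.7088
SE(ȳ_st) = √1.7088 = 1.30721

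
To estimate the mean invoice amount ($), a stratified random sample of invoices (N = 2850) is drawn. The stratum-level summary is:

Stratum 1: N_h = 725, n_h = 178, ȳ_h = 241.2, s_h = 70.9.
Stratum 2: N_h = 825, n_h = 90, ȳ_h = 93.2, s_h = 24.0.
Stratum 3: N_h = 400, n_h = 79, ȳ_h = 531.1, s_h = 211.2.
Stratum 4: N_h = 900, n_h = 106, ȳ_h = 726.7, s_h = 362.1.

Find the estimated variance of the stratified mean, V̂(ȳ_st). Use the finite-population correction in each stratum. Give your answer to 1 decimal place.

V̂(ȳ_st) ≈ 119.6

V̂(ȳ_st) = Σ W_h² (1 − n_h/N_h) s_h²/n_h, with W_h = N_h/N and N = 2850:
  stratum 1: (725/2850)²·(1 − 178/725)·70.9²/178 = 1.37882
  stratum 2: (825/2850)²·(1 − 90/825)·24.0²/90 = 0.477784
  stratum 3: (400/2850)²·(1 − 79/400)·211.2²/79 = 8.92557
  stratum 4: (900/2850)²·(1 − 106/900)·362.1²/106 = 108.824
V̂(ȳ_st) = 119.606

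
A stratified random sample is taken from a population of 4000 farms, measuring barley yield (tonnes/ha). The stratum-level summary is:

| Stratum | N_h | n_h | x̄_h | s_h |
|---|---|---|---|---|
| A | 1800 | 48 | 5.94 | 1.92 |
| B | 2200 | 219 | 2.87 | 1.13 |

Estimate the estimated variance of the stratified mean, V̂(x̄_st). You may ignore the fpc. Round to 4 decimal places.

V̂(x̄_st) = Σ W_h² s_h²/n_h, with W_h = N_h/N and N = 4000:
  stratum A: (1800/4000)²·1.92²/48 = 0.015552
  stratum B: (2200/4000)²·1.13²/219 = 0.00176375
V̂(x̄_st) = 0.0173158

V̂(x̄_st) ≈ 0.0173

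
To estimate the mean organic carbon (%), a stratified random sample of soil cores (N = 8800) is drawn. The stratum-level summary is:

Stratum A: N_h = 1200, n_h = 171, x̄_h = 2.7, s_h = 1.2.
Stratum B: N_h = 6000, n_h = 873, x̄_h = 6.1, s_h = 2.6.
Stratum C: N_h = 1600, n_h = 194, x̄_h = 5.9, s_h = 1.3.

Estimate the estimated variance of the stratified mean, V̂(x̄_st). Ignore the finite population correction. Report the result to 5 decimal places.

V̂(x̄_st) ≈ 0.00404

V̂(x̄_st) = Σ W_h² s_h²/n_h, with W_h = N_h/N and N = 8800:
  stratum A: (1200/8800)²·1.2²/171 = 0.00015659
  stratum B: (6000/8800)²·2.6²/873 = 0.00359973
  stratum C: (1600/8800)²·1.3²/194 = 0.000287978
V̂(x̄_st) = 0.0040443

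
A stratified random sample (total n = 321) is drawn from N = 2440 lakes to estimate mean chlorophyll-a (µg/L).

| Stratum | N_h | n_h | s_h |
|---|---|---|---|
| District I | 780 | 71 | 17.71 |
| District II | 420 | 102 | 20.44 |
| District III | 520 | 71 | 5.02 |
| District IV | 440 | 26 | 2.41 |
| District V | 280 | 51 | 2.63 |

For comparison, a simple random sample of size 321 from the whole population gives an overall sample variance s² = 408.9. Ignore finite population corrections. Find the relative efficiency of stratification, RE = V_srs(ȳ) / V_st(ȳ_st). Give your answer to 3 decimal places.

RE ≈ 2.130

V̂(ȳ_st) = Σ W_h² s_h²/n_h, with W_h = N_h/N and N = 2440:
  stratum District I: (780/2440)²·17.71²/71 = 0.451428
  stratum District II: (420/2440)²·20.44²/102 = 0.121361
  stratum District III: (520/2440)²·5.02²/71 = 0.0161204
  stratum District IV: (440/2440)²·2.41²/26 = 0.00726418
  stratum District V: (280/2440)²·2.63²/51 = 0.00178598
V_st = 0.59796
V_srs = s²/n = 408.9/321 = 1.27383
Relative efficiency = V_srs / V_st = 1.27383/0.59796 = 2.1303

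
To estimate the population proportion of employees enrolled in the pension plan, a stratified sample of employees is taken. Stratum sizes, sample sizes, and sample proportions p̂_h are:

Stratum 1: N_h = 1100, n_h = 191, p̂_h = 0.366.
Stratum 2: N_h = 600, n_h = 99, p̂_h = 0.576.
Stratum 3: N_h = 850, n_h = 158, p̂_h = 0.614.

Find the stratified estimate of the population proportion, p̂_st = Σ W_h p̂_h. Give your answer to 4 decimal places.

p̂_st ≈ 0.4981

N = 2550; stratum weights W_h = N_h/N.
p̂_st = Σ W_h p̂_h = (1100·0.366 + 600·0.576 + 850·0.614)/2550 = 0.49808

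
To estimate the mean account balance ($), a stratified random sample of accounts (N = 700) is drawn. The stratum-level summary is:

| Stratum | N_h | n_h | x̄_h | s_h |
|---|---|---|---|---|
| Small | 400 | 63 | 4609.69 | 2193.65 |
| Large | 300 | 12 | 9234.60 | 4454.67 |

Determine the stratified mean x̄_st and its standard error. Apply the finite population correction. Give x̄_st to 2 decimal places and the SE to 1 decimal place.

x̄_st ≈ 6591.79, SE ≈ 559.1

x̄_st = Σ W_h x̄_h = (400·4609.69 + 300·9234.60)/700 = 6591.79429
V̂(x̄_st) = Σ W_h² (1 − n_h/N_h) s_h²/n_h, with W_h = N_h/N and N = 700:
  stratum Small: (400/700)²·(1 − 63/400)·2193.65²/63 = 21013
  stratum Large: (300/700)²·(1 − 12/300)·4454.67²/12 = 291587
V̂(x̄_st) = 312600
SE(x̄_st) = √312600 = 559.106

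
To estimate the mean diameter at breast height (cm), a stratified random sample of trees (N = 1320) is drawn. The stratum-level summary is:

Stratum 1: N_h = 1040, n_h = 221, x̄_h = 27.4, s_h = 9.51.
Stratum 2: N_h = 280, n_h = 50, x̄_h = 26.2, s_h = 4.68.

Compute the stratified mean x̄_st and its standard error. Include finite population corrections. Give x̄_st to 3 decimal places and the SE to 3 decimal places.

x̄_st = Σ W_h x̄_h = (1040·27.4 + 280·26.2)/1320 = 27.14545
V̂(x̄_st) = Σ W_h² (1 − n_h/N_h) s_h²/n_h, with W_h = N_h/N and N = 1320:
  stratum 1: (1040/1320)²·(1 − 221/1040)·9.51²/221 = 0.20005
  stratum 2: (280/1320)²·(1 − 50/280)·4.68²/50 = 0.0161905
V̂(x̄_st) = 0.21624
SE(x̄_st) = √0.21624 = 0.465016

x̄_st ≈ 27.145, SE ≈ 0.465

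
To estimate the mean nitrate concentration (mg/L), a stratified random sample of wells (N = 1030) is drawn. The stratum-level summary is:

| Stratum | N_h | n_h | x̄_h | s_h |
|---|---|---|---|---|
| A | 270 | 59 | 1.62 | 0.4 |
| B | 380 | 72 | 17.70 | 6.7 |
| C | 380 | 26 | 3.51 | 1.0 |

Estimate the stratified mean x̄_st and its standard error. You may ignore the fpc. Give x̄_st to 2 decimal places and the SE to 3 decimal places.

x̄_st ≈ 8.25, SE ≈ 0.300

x̄_st = Σ W_h x̄_h = (270·1.62 + 380·17.70 + 380·3.51)/1030 = 8.24971
V̂(x̄_st) = Σ W_h² s_h²/n_h, with W_h = N_h/N and N = 1030:
  stratum A: (270/1030)²·0.4²/59 = 0.000186346
  stratum B: (380/1030)²·6.7²/72 = 0.0848613
  stratum C: (380/1030)²·1.0²/26 = 0.00523503
V̂(x̄_st) = 0.0902827
SE(x̄_st) = √0.0902827 = 0.300471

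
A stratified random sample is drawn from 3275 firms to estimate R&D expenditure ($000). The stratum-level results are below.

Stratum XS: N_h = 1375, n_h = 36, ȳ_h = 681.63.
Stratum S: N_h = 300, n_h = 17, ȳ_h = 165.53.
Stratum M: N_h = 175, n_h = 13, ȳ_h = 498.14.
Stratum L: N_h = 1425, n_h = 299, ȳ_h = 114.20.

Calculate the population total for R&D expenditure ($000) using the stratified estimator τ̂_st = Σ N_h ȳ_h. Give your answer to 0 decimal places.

τ̂_st = Σ N_h ȳ_h = 1375·681.63 + 300·165.53 + 175·498.14 + 1425·114.20 = 1236810

τ̂_st ≈ 1236810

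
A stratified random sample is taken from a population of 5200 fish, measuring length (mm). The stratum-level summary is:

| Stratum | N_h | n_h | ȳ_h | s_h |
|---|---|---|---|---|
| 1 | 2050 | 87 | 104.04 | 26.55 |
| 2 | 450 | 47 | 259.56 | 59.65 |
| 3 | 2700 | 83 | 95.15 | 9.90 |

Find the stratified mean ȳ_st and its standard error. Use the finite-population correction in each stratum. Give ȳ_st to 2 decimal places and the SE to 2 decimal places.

ȳ_st ≈ 112.88, SE ≈ 1.42

ȳ_st = Σ W_h ȳ_h = (2050·104.04 + 450·259.56 + 2700·95.15)/5200 = 112.88250
V̂(ȳ_st) = Σ W_h² (1 − n_h/N_h) s_h²/n_h, with W_h = N_h/N and N = 5200:
  stratum 1: (2050/5200)²·(1 − 87/2050)·26.55²/87 = 1.20581
  stratum 2: (450/5200)²·(1 − 47/450)·59.65²/47 = 0.507731
  stratum 3: (2700/5200)²·(1 − 83/2700)·9.90²/83 = 0.30857
V̂(ȳ_st) = 2.02211
SE(ȳ_st) = √2.02211 = 1.42201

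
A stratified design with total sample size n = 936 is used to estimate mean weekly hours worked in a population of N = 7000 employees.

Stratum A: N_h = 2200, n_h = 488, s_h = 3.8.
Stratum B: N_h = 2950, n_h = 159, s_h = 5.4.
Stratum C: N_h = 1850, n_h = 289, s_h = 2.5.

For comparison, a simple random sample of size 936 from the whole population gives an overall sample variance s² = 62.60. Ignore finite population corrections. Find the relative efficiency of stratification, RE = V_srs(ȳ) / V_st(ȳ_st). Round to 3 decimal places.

V̂(ȳ_st) = Σ W_h² s_h²/n_h, with W_h = N_h/N and N = 7000:
  stratum A: (2200/7000)²·3.8²/488 = 0.00292278
  stratum B: (2950/7000)²·5.4²/159 = 0.0325715
  stratum C: (1850/7000)²·2.5²/289 = 0.00151053
V_st = 0.0370049
V_srs = s²/n = 62.60/936 = 0.0668803
Relative efficiency = V_srs / V_st = 0.0668803/0.0370049 = 1.8073

RE ≈ 1.807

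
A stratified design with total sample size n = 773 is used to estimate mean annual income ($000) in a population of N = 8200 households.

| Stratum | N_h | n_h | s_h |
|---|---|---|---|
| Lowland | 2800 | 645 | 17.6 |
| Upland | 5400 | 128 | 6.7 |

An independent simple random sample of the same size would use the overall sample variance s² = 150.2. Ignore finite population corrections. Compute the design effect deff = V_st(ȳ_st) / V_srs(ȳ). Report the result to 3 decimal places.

deff ≈ 1.071

V̂(ȳ_st) = Σ W_h² s_h²/n_h, with W_h = N_h/N and N = 8200:
  stratum Lowland: (2800/8200)²·17.6²/645 = 0.0559956
  stratum Upland: (5400/8200)²·6.7²/128 = 0.15209
V_st = 0.208085
V_srs = s²/n = 150.2/773 = 0.194308
deff = V_st / V_srs = 0.208085/0.194308 = 1.0709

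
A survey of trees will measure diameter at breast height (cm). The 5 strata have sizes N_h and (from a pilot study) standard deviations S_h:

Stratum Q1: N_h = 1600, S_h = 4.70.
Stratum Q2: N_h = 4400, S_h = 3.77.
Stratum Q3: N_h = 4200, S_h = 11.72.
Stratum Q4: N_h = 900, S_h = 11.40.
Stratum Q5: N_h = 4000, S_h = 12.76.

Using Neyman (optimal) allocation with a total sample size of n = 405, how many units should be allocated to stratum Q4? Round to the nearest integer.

Neyman allocation: n_h = n · N_h S_h / Σ N_i S_i, with n = 405.
  stratum Q1: N_h·S_h = 1600·4.70 = 7520.00
  stratum Q2: N_h·S_h = 4400·3.77 = 16588.00
  stratum Q3: N_h·S_h = 4200·11.72 = 49224.00
  stratum Q4: N_h·S_h = 900·11.40 = 10260.00
  stratum Q5: N_h·S_h = 4000·12.76 = 51040.00
Σ N_h S_h = 134632.00
n for stratum Q4 = 405·10260.00/134632.00 = 30.864 → 31

31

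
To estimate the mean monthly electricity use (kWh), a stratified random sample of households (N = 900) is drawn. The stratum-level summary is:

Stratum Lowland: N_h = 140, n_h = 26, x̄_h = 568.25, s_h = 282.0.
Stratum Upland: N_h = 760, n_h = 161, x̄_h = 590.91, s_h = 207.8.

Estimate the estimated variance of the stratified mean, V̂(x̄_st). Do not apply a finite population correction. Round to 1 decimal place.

V̂(x̄_st) = Σ W_h² s_h²/n_h, with W_h = N_h/N and N = 900:
  stratum Lowland: (140/900)²·282.0²/26 = 74.0109
  stratum Upland: (760/900)²·207.8²/161 = 191.253
V̂(x̄_st) = 265.264

V̂(x̄_st) ≈ 265.3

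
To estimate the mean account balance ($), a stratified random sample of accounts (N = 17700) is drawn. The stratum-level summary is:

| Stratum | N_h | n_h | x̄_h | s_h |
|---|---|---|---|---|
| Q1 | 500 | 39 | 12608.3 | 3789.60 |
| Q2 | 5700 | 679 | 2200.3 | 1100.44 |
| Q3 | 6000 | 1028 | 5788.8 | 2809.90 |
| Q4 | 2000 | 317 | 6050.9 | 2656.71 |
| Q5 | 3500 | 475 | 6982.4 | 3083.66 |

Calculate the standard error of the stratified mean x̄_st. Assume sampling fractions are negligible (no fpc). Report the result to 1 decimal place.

SE(x̄_st) ≈ 49.3

V̂(x̄_st) = Σ W_h² s_h²/n_h, with W_h = N_h/N and N = 17700:
  stratum Q1: (500/17700)²·3789.60²/39 = 293.843
  stratum Q2: (5700/17700)²·1100.44²/679 = 184.955
  stratum Q3: (6000/17700)²·2809.90²/1028 = 882.561
  stratum Q4: (2000/17700)²·2656.71²/317 = 284.278
  stratum Q5: (3500/17700)²·3083.66²/475 = 782.761
V̂(x̄_st) = 2428.4
SE(x̄_st) = √2428.4 = 49.2788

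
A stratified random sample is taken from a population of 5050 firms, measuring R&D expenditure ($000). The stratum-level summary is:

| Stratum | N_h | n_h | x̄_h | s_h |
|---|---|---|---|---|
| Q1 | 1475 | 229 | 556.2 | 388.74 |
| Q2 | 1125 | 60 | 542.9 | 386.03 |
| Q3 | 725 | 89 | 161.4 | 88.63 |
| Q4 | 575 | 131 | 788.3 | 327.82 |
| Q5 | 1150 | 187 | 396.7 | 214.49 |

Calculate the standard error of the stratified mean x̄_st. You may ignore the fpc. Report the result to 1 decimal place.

SE(x̄_st) ≈ 14.3

V̂(x̄_st) = Σ W_h² s_h²/n_h, with W_h = N_h/N and N = 5050:
  stratum Q1: (1475/5050)²·388.74²/229 = 56.2969
  stratum Q2: (1125/5050)²·386.03²/60 = 123.257
  stratum Q3: (725/5050)²·88.63²/89 = 1.81913
  stratum Q4: (575/5050)²·327.82²/131 = 10.6354
  stratum Q5: (1150/5050)²·214.49²/187 = 12.7581
V̂(x̄_st) = 204.767
SE(x̄_st) = √204.767 = 14.3097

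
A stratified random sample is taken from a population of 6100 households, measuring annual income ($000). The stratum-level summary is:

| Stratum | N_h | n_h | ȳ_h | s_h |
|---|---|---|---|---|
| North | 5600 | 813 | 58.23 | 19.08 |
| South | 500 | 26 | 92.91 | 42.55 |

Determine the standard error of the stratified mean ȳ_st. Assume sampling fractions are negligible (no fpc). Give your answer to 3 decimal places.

V̂(ȳ_st) = Σ W_h² s_h²/n_h, with W_h = N_h/N and N = 6100:
  stratum North: (5600/6100)²·19.08²/813 = 0.377383
  stratum South: (500/6100)²·42.55²/26 = 0.467849
V̂(ȳ_st) = 0.845233
SE(ȳ_st) = √0.845233 = 0.919365

SE(ȳ_st) ≈ 0.919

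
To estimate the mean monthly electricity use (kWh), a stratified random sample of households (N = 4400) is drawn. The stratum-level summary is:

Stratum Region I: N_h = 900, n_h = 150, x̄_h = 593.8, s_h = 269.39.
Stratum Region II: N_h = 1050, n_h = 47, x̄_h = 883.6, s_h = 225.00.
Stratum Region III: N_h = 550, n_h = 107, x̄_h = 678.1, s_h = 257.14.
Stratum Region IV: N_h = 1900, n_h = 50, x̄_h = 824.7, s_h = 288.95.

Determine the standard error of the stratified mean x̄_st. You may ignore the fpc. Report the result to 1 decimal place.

V̂(x̄_st) = Σ W_h² s_h²/n_h, with W_h = N_h/N and N = 4400:
  stratum Region I: (900/4400)²·269.39²/150 = 20.2419
  stratum Region II: (1050/4400)²·225.00²/47 = 61.3395
  stratum Region III: (550/4400)²·257.14²/107 = 9.65552
  stratum Region IV: (1900/4400)²·288.95²/50 = 311.37
V̂(x̄_st) = 402.607
SE(x̄_st) = √402.607 = 20.0651

SE(x̄_st) ≈ 20.1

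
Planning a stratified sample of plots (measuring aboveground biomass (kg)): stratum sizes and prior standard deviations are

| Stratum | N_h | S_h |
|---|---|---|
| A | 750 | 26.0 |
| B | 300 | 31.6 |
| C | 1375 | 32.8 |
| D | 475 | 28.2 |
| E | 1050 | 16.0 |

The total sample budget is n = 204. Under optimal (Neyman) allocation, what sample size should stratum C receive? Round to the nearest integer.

88

Neyman allocation: n_h = n · N_h S_h / Σ N_i S_i, with n = 204.
  stratum A: N_h·S_h = 750·26.0 = 19500.00
  stratum B: N_h·S_h = 300·31.6 = 9480.00
  stratum C: N_h·S_h = 1375·32.8 = 45100.00
  stratum D: N_h·S_h = 475·28.2 = 13395.00
  stratum E: N_h·S_h = 1050·16.0 = 16800.00
Σ N_h S_h = 104275.00
n for stratum C = 204·45100.00/104275.00 = 88.232 → 88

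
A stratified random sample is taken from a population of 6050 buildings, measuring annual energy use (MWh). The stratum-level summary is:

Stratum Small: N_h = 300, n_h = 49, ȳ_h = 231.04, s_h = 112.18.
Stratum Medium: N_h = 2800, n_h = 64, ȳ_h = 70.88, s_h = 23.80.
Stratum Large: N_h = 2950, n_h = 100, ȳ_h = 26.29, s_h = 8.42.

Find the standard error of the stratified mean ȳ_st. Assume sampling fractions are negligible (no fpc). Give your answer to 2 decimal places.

SE(ȳ_st) ≈ 1.64

V̂(ȳ_st) = Σ W_h² s_h²/n_h, with W_h = N_h/N and N = 6050:
  stratum Small: (300/6050)²·112.18²/49 = 0.63149
  stratum Medium: (2800/6050)²·23.80²/64 = 1.89574
  stratum Large: (2950/6050)²·8.42²/100 = 0.168561
V̂(ȳ_st) = 2.69579
SE(ȳ_st) = √2.69579 = 1.64189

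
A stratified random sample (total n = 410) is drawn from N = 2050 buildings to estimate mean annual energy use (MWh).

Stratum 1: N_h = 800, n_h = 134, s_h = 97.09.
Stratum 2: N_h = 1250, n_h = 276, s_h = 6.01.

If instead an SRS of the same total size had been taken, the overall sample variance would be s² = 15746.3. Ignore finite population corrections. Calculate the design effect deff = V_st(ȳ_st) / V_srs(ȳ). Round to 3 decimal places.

V̂(ȳ_st) = Σ W_h² s_h²/n_h, with W_h = N_h/N and N = 2050:
  stratum 1: (800/2050)²·97.09²/134 = 10.7131
  stratum 2: (1250/2050)²·6.01²/276 = 0.0486578
V_st = 10.7618
V_srs = s²/n = 15746.3/410 = 38.4056
deff = V_st / V_srs = 10.7618/38.4056 = 0.2802

deff ≈ 0.280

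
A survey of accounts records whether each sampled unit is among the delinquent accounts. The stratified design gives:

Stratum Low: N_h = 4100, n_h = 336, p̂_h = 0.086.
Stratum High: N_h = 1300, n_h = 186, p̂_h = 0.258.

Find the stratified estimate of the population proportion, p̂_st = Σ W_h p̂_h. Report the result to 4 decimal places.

p̂_st ≈ 0.1274

N = 5400; stratum weights W_h = N_h/N.
p̂_st = Σ W_h p̂_h = (4100·0.086 + 1300·0.258)/5400 = 0.12741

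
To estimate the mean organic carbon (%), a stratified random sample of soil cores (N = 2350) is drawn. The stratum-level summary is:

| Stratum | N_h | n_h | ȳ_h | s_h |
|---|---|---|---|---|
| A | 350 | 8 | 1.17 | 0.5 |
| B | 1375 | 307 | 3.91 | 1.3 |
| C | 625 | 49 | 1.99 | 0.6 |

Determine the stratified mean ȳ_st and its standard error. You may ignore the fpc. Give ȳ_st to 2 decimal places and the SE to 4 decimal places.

ȳ_st = Σ W_h ȳ_h = (350·1.17 + 1375·3.91 + 625·1.99)/2350 = 2.99128
V̂(ȳ_st) = Σ W_h² s_h²/n_h, with W_h = N_h/N and N = 2350:
  stratum A: (350/2350)²·0.5²/8 = 0.000693187
  stratum B: (1375/2350)²·1.3²/307 = 0.00188459
  stratum C: (625/2350)²·0.6²/49 = 0.000519674
V̂(ȳ_st) = 0.00309746
SE(ȳ_st) = √0.00309746 = 0.0556548

ȳ_st ≈ 2.99, SE ≈ 0.0557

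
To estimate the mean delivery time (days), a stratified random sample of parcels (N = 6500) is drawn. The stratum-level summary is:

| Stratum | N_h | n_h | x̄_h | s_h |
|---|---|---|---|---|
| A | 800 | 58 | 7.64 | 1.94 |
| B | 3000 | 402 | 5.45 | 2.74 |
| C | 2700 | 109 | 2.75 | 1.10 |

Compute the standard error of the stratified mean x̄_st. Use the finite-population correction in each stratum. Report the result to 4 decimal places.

V̂(x̄_st) = Σ W_h² (1 − n_h/N_h) s_h²/n_h, with W_h = N_h/N and N = 6500:
  stratum A: (800/6500)²·(1 − 58/800)·1.94²/58 = 0.00091168
  stratum B: (3000/6500)²·(1 − 402/3000)·2.74²/402 = 0.00344515
  stratum C: (2700/6500)²·(1 − 109/2700)·1.10²/109 = 0.00183808
V̂(x̄_st) = 0.00619491
SE(x̄_st) = √0.00619491 = 0.0787078

SE(x̄_st) ≈ 0.0787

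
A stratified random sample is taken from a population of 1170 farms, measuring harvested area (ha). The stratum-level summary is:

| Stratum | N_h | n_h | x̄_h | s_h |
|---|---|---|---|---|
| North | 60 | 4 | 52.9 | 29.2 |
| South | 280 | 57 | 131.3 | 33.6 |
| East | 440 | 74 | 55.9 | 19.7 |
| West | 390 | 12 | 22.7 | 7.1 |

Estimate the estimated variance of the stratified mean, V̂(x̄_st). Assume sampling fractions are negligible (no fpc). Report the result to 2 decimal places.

V̂(x̄_st) ≈ 2.90

V̂(x̄_st) = Σ W_h² s_h²/n_h, with W_h = N_h/N and N = 1170:
  stratum North: (60/1170)²·29.2²/4 = 0.560579
  stratum South: (280/1170)²·33.6²/57 = 1.13435
  stratum East: (440/1170)²·19.7²/74 = 0.74171
  stratum West: (390/1170)²·7.1²/12 = 0.466759
V̂(x̄_st) = 2.9034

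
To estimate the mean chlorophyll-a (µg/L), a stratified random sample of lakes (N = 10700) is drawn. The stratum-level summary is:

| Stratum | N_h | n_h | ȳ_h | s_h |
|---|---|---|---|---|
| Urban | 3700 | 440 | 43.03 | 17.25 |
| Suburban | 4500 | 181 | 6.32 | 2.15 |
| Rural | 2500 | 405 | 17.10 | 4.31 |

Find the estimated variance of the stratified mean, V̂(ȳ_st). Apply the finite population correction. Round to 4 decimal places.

V̂(ȳ_st) ≈ 0.0777

V̂(ȳ_st) = Σ W_h² (1 − n_h/N_h) s_h²/n_h, with W_h = N_h/N and N = 10700:
  stratum Urban: (3700/10700)²·(1 − 440/3700)·17.25²/440 = 0.0712488
  stratum Suburban: (4500/10700)²·(1 − 181/4500)·2.15²/181 = 0.00433537
  stratum Rural: (2500/10700)²·(1 − 405/2500)·4.31²/405 = 0.00209824
V̂(ȳ_st) = 0.0776824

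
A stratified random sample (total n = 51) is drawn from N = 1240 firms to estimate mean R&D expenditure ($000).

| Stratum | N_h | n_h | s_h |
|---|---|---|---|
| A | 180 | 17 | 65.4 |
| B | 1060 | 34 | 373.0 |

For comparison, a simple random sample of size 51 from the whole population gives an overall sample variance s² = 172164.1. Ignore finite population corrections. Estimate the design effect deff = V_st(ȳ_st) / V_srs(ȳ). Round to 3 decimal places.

V̂(ȳ_st) = Σ W_h² s_h²/n_h, with W_h = N_h/N and N = 1240:
  stratum A: (180/1240)²·65.4²/17 = 5.30162
  stratum B: (1060/1240)²·373.0²/34 = 2990.25
V_st = 2995.55
V_srs = s²/n = 172164.1/51 = 3375.77
deff = V_st / V_srs = 2995.55/3375.77 = 0.8874

deff ≈ 0.887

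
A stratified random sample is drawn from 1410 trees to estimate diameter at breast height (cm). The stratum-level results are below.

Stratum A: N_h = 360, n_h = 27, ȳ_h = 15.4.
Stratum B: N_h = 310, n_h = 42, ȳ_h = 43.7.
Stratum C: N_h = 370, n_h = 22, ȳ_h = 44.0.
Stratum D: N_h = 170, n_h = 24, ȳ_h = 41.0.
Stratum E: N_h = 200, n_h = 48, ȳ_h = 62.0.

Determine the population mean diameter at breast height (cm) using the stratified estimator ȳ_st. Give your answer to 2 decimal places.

ȳ_st ≈ 38.82

N = Σ N_h = 1410. Stratum weights W_h = N_h/N.
ȳ_st = (360·15.4 + 310·43.7 + 370·44.0 + 170·41.0 + 200·62.0) / 1410 = 38.8234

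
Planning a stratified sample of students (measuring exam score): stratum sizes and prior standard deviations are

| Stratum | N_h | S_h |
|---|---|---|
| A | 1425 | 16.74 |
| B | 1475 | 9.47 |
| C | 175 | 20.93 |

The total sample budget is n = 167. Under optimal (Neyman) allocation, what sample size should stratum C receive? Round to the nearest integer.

Neyman allocation: n_h = n · N_h S_h / Σ N_i S_i, with n = 167.
  stratum A: N_h·S_h = 1425·16.74 = 23854.50
  stratum B: N_h·S_h = 1475·9.47 = 13968.25
  stratum C: N_h·S_h = 175·20.93 = 3662.75
Σ N_h S_h = 41485.50
n for stratum C = 167·3662.75/41485.50 = 14.744 → 15

15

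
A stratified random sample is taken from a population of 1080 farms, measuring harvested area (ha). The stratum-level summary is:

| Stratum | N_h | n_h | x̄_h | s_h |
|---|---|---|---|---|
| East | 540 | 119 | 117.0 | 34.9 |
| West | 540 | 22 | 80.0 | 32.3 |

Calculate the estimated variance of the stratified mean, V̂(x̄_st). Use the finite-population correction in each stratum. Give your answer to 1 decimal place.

V̂(x̄_st) ≈ 13.4

V̂(x̄_st) = Σ W_h² (1 − n_h/N_h) s_h²/n_h, with W_h = N_h/N and N = 1080:
  stratum East: (540/1080)²·(1 − 119/540)·34.9²/119 = 1.99495
  stratum West: (540/1080)²·(1 − 22/540)·32.3²/22 = 11.3726
V̂(x̄_st) = 13.3675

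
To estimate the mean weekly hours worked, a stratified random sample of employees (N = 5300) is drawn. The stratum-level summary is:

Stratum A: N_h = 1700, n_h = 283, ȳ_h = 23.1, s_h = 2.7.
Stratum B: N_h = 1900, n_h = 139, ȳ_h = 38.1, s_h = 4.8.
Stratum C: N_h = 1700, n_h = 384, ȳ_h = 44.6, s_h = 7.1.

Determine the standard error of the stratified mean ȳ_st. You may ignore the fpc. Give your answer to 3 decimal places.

V̂(ȳ_st) = Σ W_h² s_h²/n_h, with W_h = N_h/N and N = 5300:
  stratum A: (1700/5300)²·2.7²/283 = 0.00265025
  stratum B: (1900/5300)²·4.8²/139 = 0.0213021
  stratum C: (1700/5300)²·7.1²/384 = 0.0135062
V̂(ȳ_st) = 0.0374585
SE(ȳ_st) = √0.0374585 = 0.193542

SE(ȳ_st) ≈ 0.194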